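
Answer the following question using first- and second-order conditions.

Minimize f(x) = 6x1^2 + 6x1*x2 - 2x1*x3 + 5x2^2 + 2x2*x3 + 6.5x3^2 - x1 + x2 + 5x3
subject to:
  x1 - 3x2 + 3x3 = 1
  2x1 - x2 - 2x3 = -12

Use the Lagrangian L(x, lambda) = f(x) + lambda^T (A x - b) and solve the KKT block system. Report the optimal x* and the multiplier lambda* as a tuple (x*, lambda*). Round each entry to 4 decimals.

Form the Lagrangian:
  L(x, lambda) = (1/2) x^T Q x + c^T x + lambda^T (A x - b)
Stationarity (grad_x L = 0): Q x + c + A^T lambda = 0.
Primal feasibility: A x = b.

This gives the KKT block system:
  [ Q   A^T ] [ x     ]   [-c ]
  [ A    0  ] [ lambda ] = [ b ]

Solving the linear system:
  x*      = (-2.6764, 1.3988, 2.6242)
  lambda* = (-4.3233, 17.1478)
  f(x*)   = 113.6465

x* = (-2.6764, 1.3988, 2.6242), lambda* = (-4.3233, 17.1478)


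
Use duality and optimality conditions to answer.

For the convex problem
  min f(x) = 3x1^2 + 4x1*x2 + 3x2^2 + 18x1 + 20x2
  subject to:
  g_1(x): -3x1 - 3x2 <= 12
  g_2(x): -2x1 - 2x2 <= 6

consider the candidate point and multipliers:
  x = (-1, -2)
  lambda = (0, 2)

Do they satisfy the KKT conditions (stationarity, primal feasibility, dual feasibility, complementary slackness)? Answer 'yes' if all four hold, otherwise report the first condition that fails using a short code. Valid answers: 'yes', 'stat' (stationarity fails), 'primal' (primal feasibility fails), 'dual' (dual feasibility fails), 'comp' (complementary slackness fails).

Gradient of f: grad f(x) = Q x + c = (4, 4)
Constraint values g_i(x) = a_i^T x - b_i:
  g_1((-1, -2)) = -3
  g_2((-1, -2)) = 0
Stationarity residual: grad f(x) + sum_i lambda_i a_i = (0, 0)
  -> stationarity OK
Primal feasibility (all g_i <= 0): OK
Dual feasibility (all lambda_i >= 0): OK
Complementary slackness (lambda_i * g_i(x) = 0 for all i): OK

Verdict: yes, KKT holds.

yes


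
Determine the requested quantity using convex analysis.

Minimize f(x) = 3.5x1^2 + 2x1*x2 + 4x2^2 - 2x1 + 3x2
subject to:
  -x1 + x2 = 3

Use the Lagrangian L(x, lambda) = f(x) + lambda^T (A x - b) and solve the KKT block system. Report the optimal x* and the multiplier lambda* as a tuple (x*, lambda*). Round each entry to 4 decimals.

Form the Lagrangian:
  L(x, lambda) = (1/2) x^T Q x + c^T x + lambda^T (A x - b)
Stationarity (grad_x L = 0): Q x + c + A^T lambda = 0.
Primal feasibility: A x = b.

This gives the KKT block system:
  [ Q   A^T ] [ x     ]   [-c ]
  [ A    0  ] [ lambda ] = [ b ]

Solving the linear system:
  x*      = (-1.6316, 1.3684)
  lambda* = (-10.6842)
  f(x*)   = 19.7105

x* = (-1.6316, 1.3684), lambda* = (-10.6842)


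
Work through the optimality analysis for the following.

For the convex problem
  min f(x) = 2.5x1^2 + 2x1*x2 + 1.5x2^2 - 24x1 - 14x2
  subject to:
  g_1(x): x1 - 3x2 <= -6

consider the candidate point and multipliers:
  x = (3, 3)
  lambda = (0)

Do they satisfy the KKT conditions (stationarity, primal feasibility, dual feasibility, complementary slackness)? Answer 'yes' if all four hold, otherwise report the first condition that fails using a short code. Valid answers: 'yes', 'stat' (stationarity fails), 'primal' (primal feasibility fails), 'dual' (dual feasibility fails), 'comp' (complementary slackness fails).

Gradient of f: grad f(x) = Q x + c = (-3, 1)
Constraint values g_i(x) = a_i^T x - b_i:
  g_1((3, 3)) = 0
Stationarity residual: grad f(x) + sum_i lambda_i a_i = (-3, 1)
  -> stationarity FAILS
Primal feasibility (all g_i <= 0): OK
Dual feasibility (all lambda_i >= 0): OK
Complementary slackness (lambda_i * g_i(x) = 0 for all i): OK

Verdict: the first failing condition is stationarity -> stat.

stat


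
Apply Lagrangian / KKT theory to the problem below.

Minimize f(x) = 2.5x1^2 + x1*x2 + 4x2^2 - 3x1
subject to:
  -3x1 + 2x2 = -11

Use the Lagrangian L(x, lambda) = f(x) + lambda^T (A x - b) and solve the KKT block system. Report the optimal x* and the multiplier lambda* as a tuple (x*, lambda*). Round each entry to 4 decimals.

Form the Lagrangian:
  L(x, lambda) = (1/2) x^T Q x + c^T x + lambda^T (A x - b)
Stationarity (grad_x L = 0): Q x + c + A^T lambda = 0.
Primal feasibility: A x = b.

This gives the KKT block system:
  [ Q   A^T ] [ x     ]   [-c ]
  [ A    0  ] [ lambda ] = [ b ]

Solving the linear system:
  x*      = (2.8654, -1.2019)
  lambda* = (3.375)
  f(x*)   = 14.2644

x* = (2.8654, -1.2019), lambda* = (3.375)


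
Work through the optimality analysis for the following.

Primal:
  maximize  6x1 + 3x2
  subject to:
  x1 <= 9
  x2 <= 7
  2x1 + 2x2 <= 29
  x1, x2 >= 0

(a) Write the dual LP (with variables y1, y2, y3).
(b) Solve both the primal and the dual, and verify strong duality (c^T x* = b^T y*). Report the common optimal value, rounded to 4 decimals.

The standard primal-dual pair for 'max c^T x s.t. A x <= b, x >= 0' is:
  Dual:  min b^T y  s.t.  A^T y >= c,  y >= 0.

So the dual LP is:
  minimize  9y1 + 7y2 + 29y3
  subject to:
    y1 + 2y3 >= 6
    y2 + 2y3 >= 3
    y1, y2, y3 >= 0

Solving the primal: x* = (9, 5.5).
  primal value c^T x* = 70.5.
Solving the dual: y* = (3, 0, 1.5).
  dual value b^T y* = 70.5.
Strong duality: c^T x* = b^T y*. Confirmed.

70.5


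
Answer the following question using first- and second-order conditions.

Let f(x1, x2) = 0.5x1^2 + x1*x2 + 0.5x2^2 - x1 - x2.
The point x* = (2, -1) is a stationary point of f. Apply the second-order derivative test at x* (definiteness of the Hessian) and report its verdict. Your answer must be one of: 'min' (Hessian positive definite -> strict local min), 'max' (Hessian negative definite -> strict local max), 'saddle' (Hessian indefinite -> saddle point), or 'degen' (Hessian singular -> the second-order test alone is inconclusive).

Compute the Hessian H = grad^2 f:
  H = [[1, 1], [1, 1]]
Verify stationarity: grad f(x*) = H x* + g = (0, 0).
Eigenvalues of H: 0, 2.
H has a zero eigenvalue (singular; positive semidefinite but not definite), so H is neither positive definite, negative definite, nor indefinite. The second-order test alone is inconclusive -> degen.
(Indeed, f is constant along the null direction of H through x*, so x* is not a strict local extremum.)

degen


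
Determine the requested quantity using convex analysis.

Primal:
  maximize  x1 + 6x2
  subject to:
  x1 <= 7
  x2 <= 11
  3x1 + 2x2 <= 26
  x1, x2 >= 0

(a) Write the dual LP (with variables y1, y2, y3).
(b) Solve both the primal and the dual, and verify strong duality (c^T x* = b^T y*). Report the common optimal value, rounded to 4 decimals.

The standard primal-dual pair for 'max c^T x s.t. A x <= b, x >= 0' is:
  Dual:  min b^T y  s.t.  A^T y >= c,  y >= 0.

So the dual LP is:
  minimize  7y1 + 11y2 + 26y3
  subject to:
    y1 + 3y3 >= 1
    y2 + 2y3 >= 6
    y1, y2, y3 >= 0

Solving the primal: x* = (1.3333, 11).
  primal value c^T x* = 67.3333.
Solving the dual: y* = (0, 5.3333, 0.3333).
  dual value b^T y* = 67.3333.
Strong duality: c^T x* = b^T y*. Confirmed.

67.3333


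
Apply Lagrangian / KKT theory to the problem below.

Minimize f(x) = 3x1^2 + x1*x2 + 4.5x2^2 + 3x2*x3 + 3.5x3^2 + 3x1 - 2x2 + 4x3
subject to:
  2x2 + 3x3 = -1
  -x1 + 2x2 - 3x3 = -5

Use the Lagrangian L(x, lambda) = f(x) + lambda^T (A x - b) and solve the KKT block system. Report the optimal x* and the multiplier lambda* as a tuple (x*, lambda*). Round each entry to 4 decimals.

Form the Lagrangian:
  L(x, lambda) = (1/2) x^T Q x + c^T x + lambda^T (A x - b)
Stationarity (grad_x L = 0): Q x + c + A^T lambda = 0.
Primal feasibility: A x = b.

This gives the KKT block system:
  [ Q   A^T ] [ x     ]   [-c ]
  [ A    0  ] [ lambda ] = [ b ]

Solving the linear system:
  x*      = (0.3667, -1.4083, 0.6056)
  lambda* = (2.4539, 3.7919)
  f(x*)   = 13.8761

x* = (0.3667, -1.4083, 0.6056), lambda* = (2.4539, 3.7919)


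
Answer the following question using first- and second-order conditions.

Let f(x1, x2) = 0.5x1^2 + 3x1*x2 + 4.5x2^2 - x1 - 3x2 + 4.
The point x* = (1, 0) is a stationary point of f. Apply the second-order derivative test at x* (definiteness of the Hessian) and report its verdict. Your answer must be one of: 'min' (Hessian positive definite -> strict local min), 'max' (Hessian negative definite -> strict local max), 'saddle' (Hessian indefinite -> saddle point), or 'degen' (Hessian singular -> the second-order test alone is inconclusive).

Compute the Hessian H = grad^2 f:
  H = [[1, 3], [3, 9]]
Verify stationarity: grad f(x*) = H x* + g = (0, 0).
Eigenvalues of H: 0, 10.
H has a zero eigenvalue (singular; positive semidefinite but not definite), so H is neither positive definite, negative definite, nor indefinite. The second-order test alone is inconclusive -> degen.
(Indeed, f is constant along the null direction of H through x*, so x* is not a strict local extremum.)

degen


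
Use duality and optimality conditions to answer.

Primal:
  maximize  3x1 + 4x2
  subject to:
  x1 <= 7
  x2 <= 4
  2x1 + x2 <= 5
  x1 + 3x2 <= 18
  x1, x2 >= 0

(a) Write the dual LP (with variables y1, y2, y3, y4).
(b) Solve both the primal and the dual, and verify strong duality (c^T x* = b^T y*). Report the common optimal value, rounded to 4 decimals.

The standard primal-dual pair for 'max c^T x s.t. A x <= b, x >= 0' is:
  Dual:  min b^T y  s.t.  A^T y >= c,  y >= 0.

So the dual LP is:
  minimize  7y1 + 4y2 + 5y3 + 18y4
  subject to:
    y1 + 2y3 + y4 >= 3
    y2 + y3 + 3y4 >= 4
    y1, y2, y3, y4 >= 0

Solving the primal: x* = (0.5, 4).
  primal value c^T x* = 17.5.
Solving the dual: y* = (0, 2.5, 1.5, 0).
  dual value b^T y* = 17.5.
Strong duality: c^T x* = b^T y*. Confirmed.

17.5


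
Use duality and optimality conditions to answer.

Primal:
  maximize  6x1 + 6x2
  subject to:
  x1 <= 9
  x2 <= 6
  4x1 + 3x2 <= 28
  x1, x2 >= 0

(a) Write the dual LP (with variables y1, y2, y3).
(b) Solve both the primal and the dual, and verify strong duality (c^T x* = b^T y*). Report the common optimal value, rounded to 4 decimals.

The standard primal-dual pair for 'max c^T x s.t. A x <= b, x >= 0' is:
  Dual:  min b^T y  s.t.  A^T y >= c,  y >= 0.

So the dual LP is:
  minimize  9y1 + 6y2 + 28y3
  subject to:
    y1 + 4y3 >= 6
    y2 + 3y3 >= 6
    y1, y2, y3 >= 0

Solving the primal: x* = (2.5, 6).
  primal value c^T x* = 51.
Solving the dual: y* = (0, 1.5, 1.5).
  dual value b^T y* = 51.
Strong duality: c^T x* = b^T y*. Confirmed.

51


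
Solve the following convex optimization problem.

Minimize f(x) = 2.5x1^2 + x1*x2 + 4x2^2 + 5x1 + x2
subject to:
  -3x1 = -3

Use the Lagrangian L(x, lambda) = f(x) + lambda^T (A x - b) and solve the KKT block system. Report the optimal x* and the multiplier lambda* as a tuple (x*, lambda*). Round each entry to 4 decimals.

Form the Lagrangian:
  L(x, lambda) = (1/2) x^T Q x + c^T x + lambda^T (A x - b)
Stationarity (grad_x L = 0): Q x + c + A^T lambda = 0.
Primal feasibility: A x = b.

This gives the KKT block system:
  [ Q   A^T ] [ x     ]   [-c ]
  [ A    0  ] [ lambda ] = [ b ]

Solving the linear system:
  x*      = (1, -0.25)
  lambda* = (3.25)
  f(x*)   = 7.25

x* = (1, -0.25), lambda* = (3.25)


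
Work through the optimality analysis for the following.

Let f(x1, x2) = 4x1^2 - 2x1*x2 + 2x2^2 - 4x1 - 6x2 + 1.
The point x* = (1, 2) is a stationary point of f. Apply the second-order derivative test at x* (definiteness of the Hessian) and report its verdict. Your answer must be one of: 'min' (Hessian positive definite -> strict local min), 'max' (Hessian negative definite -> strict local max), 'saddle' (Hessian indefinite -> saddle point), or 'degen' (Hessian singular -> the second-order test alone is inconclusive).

Compute the Hessian H = grad^2 f:
  H = [[8, -2], [-2, 4]]
Verify stationarity: grad f(x*) = H x* + g = (0, 0).
Eigenvalues of H: 3.1716, 8.8284.
Both eigenvalues > 0, so H is positive definite -> x* is a strict local min.

min


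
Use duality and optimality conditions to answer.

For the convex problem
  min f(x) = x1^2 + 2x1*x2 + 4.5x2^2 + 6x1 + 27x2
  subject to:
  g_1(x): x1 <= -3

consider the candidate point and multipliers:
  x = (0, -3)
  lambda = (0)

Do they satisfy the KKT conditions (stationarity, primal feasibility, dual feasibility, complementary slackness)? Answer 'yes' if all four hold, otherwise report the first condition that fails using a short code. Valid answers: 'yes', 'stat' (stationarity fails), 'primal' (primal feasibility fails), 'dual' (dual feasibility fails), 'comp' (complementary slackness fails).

Gradient of f: grad f(x) = Q x + c = (0, 0)
Constraint values g_i(x) = a_i^T x - b_i:
  g_1((0, -3)) = 3
Stationarity residual: grad f(x) + sum_i lambda_i a_i = (0, 0)
  -> stationarity OK
Primal feasibility (all g_i <= 0): FAILS
Dual feasibility (all lambda_i >= 0): OK
Complementary slackness (lambda_i * g_i(x) = 0 for all i): OK

Verdict: the first failing condition is primal_feasibility -> primal.

primal


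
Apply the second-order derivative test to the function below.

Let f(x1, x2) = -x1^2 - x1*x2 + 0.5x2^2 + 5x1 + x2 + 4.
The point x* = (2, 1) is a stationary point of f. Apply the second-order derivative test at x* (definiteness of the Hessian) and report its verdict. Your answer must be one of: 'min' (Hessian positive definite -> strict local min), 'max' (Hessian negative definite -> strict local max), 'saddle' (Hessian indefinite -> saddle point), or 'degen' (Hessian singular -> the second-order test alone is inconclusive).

Compute the Hessian H = grad^2 f:
  H = [[-2, -1], [-1, 1]]
Verify stationarity: grad f(x*) = H x* + g = (0, 0).
Eigenvalues of H: -2.3028, 1.3028.
Eigenvalues have mixed signs, so H is indefinite -> x* is a saddle point.

saddle


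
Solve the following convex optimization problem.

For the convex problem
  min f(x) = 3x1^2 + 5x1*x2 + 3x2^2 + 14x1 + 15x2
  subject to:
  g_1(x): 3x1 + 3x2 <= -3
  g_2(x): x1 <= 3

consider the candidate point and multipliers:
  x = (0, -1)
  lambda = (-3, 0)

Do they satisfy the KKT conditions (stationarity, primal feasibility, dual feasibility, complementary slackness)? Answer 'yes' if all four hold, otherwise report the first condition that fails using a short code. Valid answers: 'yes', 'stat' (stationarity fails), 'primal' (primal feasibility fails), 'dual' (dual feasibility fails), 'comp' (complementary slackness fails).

Gradient of f: grad f(x) = Q x + c = (9, 9)
Constraint values g_i(x) = a_i^T x - b_i:
  g_1((0, -1)) = 0
  g_2((0, -1)) = -3
Stationarity residual: grad f(x) + sum_i lambda_i a_i = (0, 0)
  -> stationarity OK
Primal feasibility (all g_i <= 0): OK
Dual feasibility (all lambda_i >= 0): FAILS
Complementary slackness (lambda_i * g_i(x) = 0 for all i): OK

Verdict: the first failing condition is dual_feasibility -> dual.

dual


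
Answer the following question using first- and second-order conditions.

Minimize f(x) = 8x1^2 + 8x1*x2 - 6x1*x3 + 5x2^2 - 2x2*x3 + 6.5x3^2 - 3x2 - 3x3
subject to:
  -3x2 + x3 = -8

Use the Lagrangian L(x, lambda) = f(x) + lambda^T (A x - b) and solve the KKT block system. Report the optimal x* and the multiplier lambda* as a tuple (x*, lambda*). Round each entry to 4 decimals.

Form the Lagrangian:
  L(x, lambda) = (1/2) x^T Q x + c^T x + lambda^T (A x - b)
Stationarity (grad_x L = 0): Q x + c + A^T lambda = 0.
Primal feasibility: A x = b.

This gives the KKT block system:
  [ Q   A^T ] [ x     ]   [-c ]
  [ A    0  ] [ lambda ] = [ b ]

Solving the linear system:
  x*      = (-1.4023, 2.5563, -0.331)
  lambda* = (4.0023)
  f(x*)   = 12.6713

x* = (-1.4023, 2.5563, -0.331), lambda* = (4.0023)


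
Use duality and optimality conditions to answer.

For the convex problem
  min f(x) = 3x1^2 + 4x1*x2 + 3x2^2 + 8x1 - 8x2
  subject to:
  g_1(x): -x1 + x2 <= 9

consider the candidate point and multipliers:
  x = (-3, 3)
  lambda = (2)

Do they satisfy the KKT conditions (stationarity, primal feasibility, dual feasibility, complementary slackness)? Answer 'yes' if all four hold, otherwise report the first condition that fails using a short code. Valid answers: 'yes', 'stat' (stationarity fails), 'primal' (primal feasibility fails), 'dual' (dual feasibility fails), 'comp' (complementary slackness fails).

Gradient of f: grad f(x) = Q x + c = (2, -2)
Constraint values g_i(x) = a_i^T x - b_i:
  g_1((-3, 3)) = -3
Stationarity residual: grad f(x) + sum_i lambda_i a_i = (0, 0)
  -> stationarity OK
Primal feasibility (all g_i <= 0): OK
Dual feasibility (all lambda_i >= 0): OK
Complementary slackness (lambda_i * g_i(x) = 0 for all i): FAILS

Verdict: the first failing condition is complementary_slackness -> comp.

comp


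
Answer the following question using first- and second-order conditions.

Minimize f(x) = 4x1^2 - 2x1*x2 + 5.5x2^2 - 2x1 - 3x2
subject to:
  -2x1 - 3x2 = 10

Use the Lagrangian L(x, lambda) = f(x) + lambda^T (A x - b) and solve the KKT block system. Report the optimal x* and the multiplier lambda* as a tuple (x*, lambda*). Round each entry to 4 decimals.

Form the Lagrangian:
  L(x, lambda) = (1/2) x^T Q x + c^T x + lambda^T (A x - b)
Stationarity (grad_x L = 0): Q x + c + A^T lambda = 0.
Primal feasibility: A x = b.

This gives the KKT block system:
  [ Q   A^T ] [ x     ]   [-c ]
  [ A    0  ] [ lambda ] = [ b ]

Solving the linear system:
  x*      = (-2, -2)
  lambda* = (-7)
  f(x*)   = 40

x* = (-2, -2), lambda* = (-7)


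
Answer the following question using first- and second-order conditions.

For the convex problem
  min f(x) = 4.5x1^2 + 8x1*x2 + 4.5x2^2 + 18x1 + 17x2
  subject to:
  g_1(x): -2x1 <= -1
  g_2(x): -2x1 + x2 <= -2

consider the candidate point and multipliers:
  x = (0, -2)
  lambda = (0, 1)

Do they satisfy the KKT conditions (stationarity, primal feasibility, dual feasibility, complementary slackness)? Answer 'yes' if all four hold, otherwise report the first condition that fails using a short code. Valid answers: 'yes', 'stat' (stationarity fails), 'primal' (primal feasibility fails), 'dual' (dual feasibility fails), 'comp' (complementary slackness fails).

Gradient of f: grad f(x) = Q x + c = (2, -1)
Constraint values g_i(x) = a_i^T x - b_i:
  g_1((0, -2)) = 1
  g_2((0, -2)) = 0
Stationarity residual: grad f(x) + sum_i lambda_i a_i = (0, 0)
  -> stationarity OK
Primal feasibility (all g_i <= 0): FAILS
Dual feasibility (all lambda_i >= 0): OK
Complementary slackness (lambda_i * g_i(x) = 0 for all i): OK

Verdict: the first failing condition is primal_feasibility -> primal.

primal


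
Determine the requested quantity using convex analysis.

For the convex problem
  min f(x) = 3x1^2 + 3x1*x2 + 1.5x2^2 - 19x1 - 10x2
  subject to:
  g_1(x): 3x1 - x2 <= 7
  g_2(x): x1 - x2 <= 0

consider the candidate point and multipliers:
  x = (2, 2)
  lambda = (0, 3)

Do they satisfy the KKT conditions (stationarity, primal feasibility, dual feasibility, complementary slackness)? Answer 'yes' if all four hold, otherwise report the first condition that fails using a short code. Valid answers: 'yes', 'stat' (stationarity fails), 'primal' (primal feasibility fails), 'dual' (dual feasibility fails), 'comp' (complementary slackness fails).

Gradient of f: grad f(x) = Q x + c = (-1, 2)
Constraint values g_i(x) = a_i^T x - b_i:
  g_1((2, 2)) = -3
  g_2((2, 2)) = 0
Stationarity residual: grad f(x) + sum_i lambda_i a_i = (2, -1)
  -> stationarity FAILS
Primal feasibility (all g_i <= 0): OK
Dual feasibility (all lambda_i >= 0): OK
Complementary slackness (lambda_i * g_i(x) = 0 for all i): OK

Verdict: the first failing condition is stationarity -> stat.

stat


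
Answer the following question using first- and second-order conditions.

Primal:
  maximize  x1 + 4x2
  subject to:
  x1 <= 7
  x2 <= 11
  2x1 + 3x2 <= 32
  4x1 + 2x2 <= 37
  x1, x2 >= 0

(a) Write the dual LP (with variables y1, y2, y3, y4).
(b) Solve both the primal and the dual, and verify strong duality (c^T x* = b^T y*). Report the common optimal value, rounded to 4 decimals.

The standard primal-dual pair for 'max c^T x s.t. A x <= b, x >= 0' is:
  Dual:  min b^T y  s.t.  A^T y >= c,  y >= 0.

So the dual LP is:
  minimize  7y1 + 11y2 + 32y3 + 37y4
  subject to:
    y1 + 2y3 + 4y4 >= 1
    y2 + 3y3 + 2y4 >= 4
    y1, y2, y3, y4 >= 0

Solving the primal: x* = (0, 10.6667).
  primal value c^T x* = 42.6667.
Solving the dual: y* = (0, 0, 1.3333, 0).
  dual value b^T y* = 42.6667.
Strong duality: c^T x* = b^T y*. Confirmed.

42.6667


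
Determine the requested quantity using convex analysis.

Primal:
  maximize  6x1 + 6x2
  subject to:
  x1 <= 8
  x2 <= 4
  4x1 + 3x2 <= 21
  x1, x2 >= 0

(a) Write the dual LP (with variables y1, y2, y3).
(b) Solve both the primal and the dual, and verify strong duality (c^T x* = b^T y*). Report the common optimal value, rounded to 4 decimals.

The standard primal-dual pair for 'max c^T x s.t. A x <= b, x >= 0' is:
  Dual:  min b^T y  s.t.  A^T y >= c,  y >= 0.

So the dual LP is:
  minimize  8y1 + 4y2 + 21y3
  subject to:
    y1 + 4y3 >= 6
    y2 + 3y3 >= 6
    y1, y2, y3 >= 0

Solving the primal: x* = (2.25, 4).
  primal value c^T x* = 37.5.
Solving the dual: y* = (0, 1.5, 1.5).
  dual value b^T y* = 37.5.
Strong duality: c^T x* = b^T y*. Confirmed.

37.5


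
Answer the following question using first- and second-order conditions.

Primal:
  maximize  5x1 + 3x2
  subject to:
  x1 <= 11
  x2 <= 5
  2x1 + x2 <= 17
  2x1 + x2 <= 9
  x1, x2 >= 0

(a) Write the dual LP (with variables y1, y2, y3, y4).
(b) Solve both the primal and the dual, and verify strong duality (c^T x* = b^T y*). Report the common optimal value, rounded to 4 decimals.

The standard primal-dual pair for 'max c^T x s.t. A x <= b, x >= 0' is:
  Dual:  min b^T y  s.t.  A^T y >= c,  y >= 0.

So the dual LP is:
  minimize  11y1 + 5y2 + 17y3 + 9y4
  subject to:
    y1 + 2y3 + 2y4 >= 5
    y2 + y3 + y4 >= 3
    y1, y2, y3, y4 >= 0

Solving the primal: x* = (2, 5).
  primal value c^T x* = 25.
Solving the dual: y* = (0, 0.5, 0, 2.5).
  dual value b^T y* = 25.
Strong duality: c^T x* = b^T y*. Confirmed.

25


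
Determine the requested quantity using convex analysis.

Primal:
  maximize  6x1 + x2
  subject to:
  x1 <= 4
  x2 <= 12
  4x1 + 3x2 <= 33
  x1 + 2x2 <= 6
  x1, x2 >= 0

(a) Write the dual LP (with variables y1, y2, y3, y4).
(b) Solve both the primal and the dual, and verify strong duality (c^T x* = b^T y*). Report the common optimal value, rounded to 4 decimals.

The standard primal-dual pair for 'max c^T x s.t. A x <= b, x >= 0' is:
  Dual:  min b^T y  s.t.  A^T y >= c,  y >= 0.

So the dual LP is:
  minimize  4y1 + 12y2 + 33y3 + 6y4
  subject to:
    y1 + 4y3 + y4 >= 6
    y2 + 3y3 + 2y4 >= 1
    y1, y2, y3, y4 >= 0

Solving the primal: x* = (4, 1).
  primal value c^T x* = 25.
Solving the dual: y* = (5.5, 0, 0, 0.5).
  dual value b^T y* = 25.
Strong duality: c^T x* = b^T y*. Confirmed.

25


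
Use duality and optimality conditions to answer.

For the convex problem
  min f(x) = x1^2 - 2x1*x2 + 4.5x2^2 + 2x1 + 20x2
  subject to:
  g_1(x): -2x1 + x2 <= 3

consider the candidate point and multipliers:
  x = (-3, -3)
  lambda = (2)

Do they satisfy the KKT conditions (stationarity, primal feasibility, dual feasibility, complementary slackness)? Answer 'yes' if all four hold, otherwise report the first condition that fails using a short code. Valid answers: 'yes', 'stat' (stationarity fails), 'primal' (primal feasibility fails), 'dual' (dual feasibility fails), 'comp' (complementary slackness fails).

Gradient of f: grad f(x) = Q x + c = (2, -1)
Constraint values g_i(x) = a_i^T x - b_i:
  g_1((-3, -3)) = 0
Stationarity residual: grad f(x) + sum_i lambda_i a_i = (-2, 1)
  -> stationarity FAILS
Primal feasibility (all g_i <= 0): OK
Dual feasibility (all lambda_i >= 0): OK
Complementary slackness (lambda_i * g_i(x) = 0 for all i): OK

Verdict: the first failing condition is stationarity -> stat.

stat


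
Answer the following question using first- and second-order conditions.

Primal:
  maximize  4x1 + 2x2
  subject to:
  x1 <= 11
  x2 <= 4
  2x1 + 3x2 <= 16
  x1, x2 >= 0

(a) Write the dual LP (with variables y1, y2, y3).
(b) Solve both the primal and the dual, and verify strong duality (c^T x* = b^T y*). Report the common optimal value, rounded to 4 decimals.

The standard primal-dual pair for 'max c^T x s.t. A x <= b, x >= 0' is:
  Dual:  min b^T y  s.t.  A^T y >= c,  y >= 0.

So the dual LP is:
  minimize  11y1 + 4y2 + 16y3
  subject to:
    y1 + 2y3 >= 4
    y2 + 3y3 >= 2
    y1, y2, y3 >= 0

Solving the primal: x* = (8, 0).
  primal value c^T x* = 32.
Solving the dual: y* = (0, 0, 2).
  dual value b^T y* = 32.
Strong duality: c^T x* = b^T y*. Confirmed.

32


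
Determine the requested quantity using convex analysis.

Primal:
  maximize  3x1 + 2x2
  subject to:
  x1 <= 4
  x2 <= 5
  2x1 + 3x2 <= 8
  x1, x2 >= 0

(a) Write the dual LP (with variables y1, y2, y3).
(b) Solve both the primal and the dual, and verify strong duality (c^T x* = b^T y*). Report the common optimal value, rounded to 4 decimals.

The standard primal-dual pair for 'max c^T x s.t. A x <= b, x >= 0' is:
  Dual:  min b^T y  s.t.  A^T y >= c,  y >= 0.

So the dual LP is:
  minimize  4y1 + 5y2 + 8y3
  subject to:
    y1 + 2y3 >= 3
    y2 + 3y3 >= 2
    y1, y2, y3 >= 0

Solving the primal: x* = (4, 0).
  primal value c^T x* = 12.
Solving the dual: y* = (1.6667, 0, 0.6667).
  dual value b^T y* = 12.
Strong duality: c^T x* = b^T y*. Confirmed.

12


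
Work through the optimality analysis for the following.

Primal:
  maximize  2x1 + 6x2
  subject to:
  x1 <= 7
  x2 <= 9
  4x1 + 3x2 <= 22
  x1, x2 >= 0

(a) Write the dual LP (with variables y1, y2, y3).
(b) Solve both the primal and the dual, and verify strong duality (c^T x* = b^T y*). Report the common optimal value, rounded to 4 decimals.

The standard primal-dual pair for 'max c^T x s.t. A x <= b, x >= 0' is:
  Dual:  min b^T y  s.t.  A^T y >= c,  y >= 0.

So the dual LP is:
  minimize  7y1 + 9y2 + 22y3
  subject to:
    y1 + 4y3 >= 2
    y2 + 3y3 >= 6
    y1, y2, y3 >= 0

Solving the primal: x* = (0, 7.3333).
  primal value c^T x* = 44.
Solving the dual: y* = (0, 0, 2).
  dual value b^T y* = 44.
Strong duality: c^T x* = b^T y*. Confirmed.

44


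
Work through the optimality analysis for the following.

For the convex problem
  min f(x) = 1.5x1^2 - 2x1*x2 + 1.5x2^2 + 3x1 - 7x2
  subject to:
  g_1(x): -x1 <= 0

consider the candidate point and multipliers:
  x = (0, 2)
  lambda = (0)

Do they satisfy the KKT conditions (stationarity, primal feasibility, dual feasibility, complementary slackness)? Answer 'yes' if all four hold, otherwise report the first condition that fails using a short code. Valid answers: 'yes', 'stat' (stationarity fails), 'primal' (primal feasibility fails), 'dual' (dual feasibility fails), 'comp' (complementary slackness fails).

Gradient of f: grad f(x) = Q x + c = (-1, -1)
Constraint values g_i(x) = a_i^T x - b_i:
  g_1((0, 2)) = 0
Stationarity residual: grad f(x) + sum_i lambda_i a_i = (-1, -1)
  -> stationarity FAILS
Primal feasibility (all g_i <= 0): OK
Dual feasibility (all lambda_i >= 0): OK
Complementary slackness (lambda_i * g_i(x) = 0 for all i): OK

Verdict: the first failing condition is stationarity -> stat.

stat


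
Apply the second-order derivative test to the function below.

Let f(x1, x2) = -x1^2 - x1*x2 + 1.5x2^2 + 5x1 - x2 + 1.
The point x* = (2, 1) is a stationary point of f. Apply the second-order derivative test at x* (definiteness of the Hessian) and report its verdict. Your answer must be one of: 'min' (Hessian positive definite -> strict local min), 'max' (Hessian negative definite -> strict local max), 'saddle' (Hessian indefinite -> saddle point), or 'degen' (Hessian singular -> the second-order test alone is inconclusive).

Compute the Hessian H = grad^2 f:
  H = [[-2, -1], [-1, 3]]
Verify stationarity: grad f(x*) = H x* + g = (0, 0).
Eigenvalues of H: -2.1926, 3.1926.
Eigenvalues have mixed signs, so H is indefinite -> x* is a saddle point.

saddle


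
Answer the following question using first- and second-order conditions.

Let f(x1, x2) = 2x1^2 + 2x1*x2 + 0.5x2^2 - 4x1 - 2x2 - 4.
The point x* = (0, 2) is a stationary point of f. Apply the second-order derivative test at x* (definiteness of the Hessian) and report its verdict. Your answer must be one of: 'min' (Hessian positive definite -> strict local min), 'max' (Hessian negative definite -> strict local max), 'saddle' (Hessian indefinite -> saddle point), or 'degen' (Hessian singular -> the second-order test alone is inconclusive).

Compute the Hessian H = grad^2 f:
  H = [[4, 2], [2, 1]]
Verify stationarity: grad f(x*) = H x* + g = (0, 0).
Eigenvalues of H: 0, 5.
H has a zero eigenvalue (singular; positive semidefinite but not definite), so H is neither positive definite, negative definite, nor indefinite. The second-order test alone is inconclusive -> degen.
(Indeed, f is constant along the null direction of H through x*, so x* is not a strict local extremum.)

degen


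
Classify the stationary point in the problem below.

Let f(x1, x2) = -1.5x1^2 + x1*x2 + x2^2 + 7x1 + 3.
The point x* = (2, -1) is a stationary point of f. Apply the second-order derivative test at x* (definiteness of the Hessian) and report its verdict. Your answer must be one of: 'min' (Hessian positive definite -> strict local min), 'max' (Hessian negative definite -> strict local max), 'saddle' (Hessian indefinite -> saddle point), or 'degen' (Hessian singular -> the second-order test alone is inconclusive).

Compute the Hessian H = grad^2 f:
  H = [[-3, 1], [1, 2]]
Verify stationarity: grad f(x*) = H x* + g = (0, 0).
Eigenvalues of H: -3.1926, 2.1926.
Eigenvalues have mixed signs, so H is indefinite -> x* is a saddle point.

saddle


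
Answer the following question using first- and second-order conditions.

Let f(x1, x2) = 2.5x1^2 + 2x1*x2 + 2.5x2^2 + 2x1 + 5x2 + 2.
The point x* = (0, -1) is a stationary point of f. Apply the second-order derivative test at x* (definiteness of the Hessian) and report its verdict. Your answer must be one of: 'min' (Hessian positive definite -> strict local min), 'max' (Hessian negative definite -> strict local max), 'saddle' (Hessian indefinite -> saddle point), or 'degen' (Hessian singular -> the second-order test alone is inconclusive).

Compute the Hessian H = grad^2 f:
  H = [[5, 2], [2, 5]]
Verify stationarity: grad f(x*) = H x* + g = (0, 0).
Eigenvalues of H: 3, 7.
Both eigenvalues > 0, so H is positive definite -> x* is a strict local min.

min


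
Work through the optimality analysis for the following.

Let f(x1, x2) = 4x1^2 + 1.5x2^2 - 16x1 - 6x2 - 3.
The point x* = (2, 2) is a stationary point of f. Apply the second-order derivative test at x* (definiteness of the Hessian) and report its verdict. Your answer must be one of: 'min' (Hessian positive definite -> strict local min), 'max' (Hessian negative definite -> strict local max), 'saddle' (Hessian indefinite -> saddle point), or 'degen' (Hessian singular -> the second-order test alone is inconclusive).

Compute the Hessian H = grad^2 f:
  H = [[8, 0], [0, 3]]
Verify stationarity: grad f(x*) = H x* + g = (0, 0).
Eigenvalues of H: 3, 8.
Both eigenvalues > 0, so H is positive definite -> x* is a strict local min.

min


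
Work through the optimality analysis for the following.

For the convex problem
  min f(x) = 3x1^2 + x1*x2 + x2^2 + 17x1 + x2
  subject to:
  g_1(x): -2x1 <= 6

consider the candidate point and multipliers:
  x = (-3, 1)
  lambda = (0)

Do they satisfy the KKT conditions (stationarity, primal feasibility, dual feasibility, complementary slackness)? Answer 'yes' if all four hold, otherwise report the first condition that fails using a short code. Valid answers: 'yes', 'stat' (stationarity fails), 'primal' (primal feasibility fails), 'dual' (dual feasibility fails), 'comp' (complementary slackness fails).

Gradient of f: grad f(x) = Q x + c = (0, 0)
Constraint values g_i(x) = a_i^T x - b_i:
  g_1((-3, 1)) = 0
Stationarity residual: grad f(x) + sum_i lambda_i a_i = (0, 0)
  -> stationarity OK
Primal feasibility (all g_i <= 0): OK
Dual feasibility (all lambda_i >= 0): OK
Complementary slackness (lambda_i * g_i(x) = 0 for all i): OK

Verdict: yes, KKT holds.

yes


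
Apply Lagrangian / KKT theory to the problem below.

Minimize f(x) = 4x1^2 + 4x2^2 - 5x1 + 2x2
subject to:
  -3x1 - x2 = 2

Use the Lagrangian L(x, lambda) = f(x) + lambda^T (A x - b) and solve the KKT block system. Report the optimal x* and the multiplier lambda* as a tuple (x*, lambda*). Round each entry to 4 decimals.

Form the Lagrangian:
  L(x, lambda) = (1/2) x^T Q x + c^T x + lambda^T (A x - b)
Stationarity (grad_x L = 0): Q x + c + A^T lambda = 0.
Primal feasibility: A x = b.

This gives the KKT block system:
  [ Q   A^T ] [ x     ]   [-c ]
  [ A    0  ] [ lambda ] = [ b ]

Solving the linear system:
  x*      = (-0.4625, -0.6125)
  lambda* = (-2.9)
  f(x*)   = 3.4438

x* = (-0.4625, -0.6125), lambda* = (-2.9)


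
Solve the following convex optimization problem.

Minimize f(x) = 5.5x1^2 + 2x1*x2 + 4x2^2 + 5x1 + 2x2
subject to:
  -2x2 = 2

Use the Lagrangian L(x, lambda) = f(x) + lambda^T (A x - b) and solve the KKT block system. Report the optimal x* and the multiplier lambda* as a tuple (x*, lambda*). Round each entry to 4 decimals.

Form the Lagrangian:
  L(x, lambda) = (1/2) x^T Q x + c^T x + lambda^T (A x - b)
Stationarity (grad_x L = 0): Q x + c + A^T lambda = 0.
Primal feasibility: A x = b.

This gives the KKT block system:
  [ Q   A^T ] [ x     ]   [-c ]
  [ A    0  ] [ lambda ] = [ b ]

Solving the linear system:
  x*      = (-0.2727, -1)
  lambda* = (-3.2727)
  f(x*)   = 1.5909

x* = (-0.2727, -1), lambda* = (-3.2727)


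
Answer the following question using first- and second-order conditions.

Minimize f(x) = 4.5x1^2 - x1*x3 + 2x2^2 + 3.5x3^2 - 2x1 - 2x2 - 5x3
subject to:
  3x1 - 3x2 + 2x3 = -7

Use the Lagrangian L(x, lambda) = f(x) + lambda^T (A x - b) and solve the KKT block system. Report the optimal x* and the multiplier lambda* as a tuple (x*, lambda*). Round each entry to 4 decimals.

Form the Lagrangian:
  L(x, lambda) = (1/2) x^T Q x + c^T x + lambda^T (A x - b)
Stationarity (grad_x L = 0): Q x + c + A^T lambda = 0.
Primal feasibility: A x = b.

This gives the KKT block system:
  [ Q   A^T ] [ x     ]   [-c ]
  [ A    0  ] [ lambda ] = [ b ]

Solving the linear system:
  x*      = (-0.4222, 1.9731, 0.0928)
  lambda* = (1.9641)
  f(x*)   = 5.0913

x* = (-0.4222, 1.9731, 0.0928), lambda* = (1.9641)


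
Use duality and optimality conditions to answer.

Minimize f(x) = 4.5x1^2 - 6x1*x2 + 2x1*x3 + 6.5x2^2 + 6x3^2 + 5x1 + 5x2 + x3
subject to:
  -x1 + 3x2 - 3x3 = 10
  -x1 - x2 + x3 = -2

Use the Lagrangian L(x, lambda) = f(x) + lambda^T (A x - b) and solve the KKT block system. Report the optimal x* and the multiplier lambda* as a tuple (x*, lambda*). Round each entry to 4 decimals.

Form the Lagrangian:
  L(x, lambda) = (1/2) x^T Q x + c^T x + lambda^T (A x - b)
Stationarity (grad_x L = 0): Q x + c + A^T lambda = 0.
Primal feasibility: A x = b.

This gives the KKT block system:
  [ Q   A^T ] [ x     ]   [-c ]
  [ A    0  ] [ lambda ] = [ b ]

Solving the linear system:
  x*      = (-1, 1.04, -1.96)
  lambda* = (-9.67, -4.49)
  f(x*)   = 42.98

x* = (-1, 1.04, -1.96), lambda* = (-9.67, -4.49)


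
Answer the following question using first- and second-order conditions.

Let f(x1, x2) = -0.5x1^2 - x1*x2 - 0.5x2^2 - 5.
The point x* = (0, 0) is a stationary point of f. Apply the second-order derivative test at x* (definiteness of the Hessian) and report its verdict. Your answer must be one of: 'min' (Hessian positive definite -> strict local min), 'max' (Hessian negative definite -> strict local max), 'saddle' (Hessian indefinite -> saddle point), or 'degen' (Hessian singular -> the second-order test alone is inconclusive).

Compute the Hessian H = grad^2 f:
  H = [[-1, -1], [-1, -1]]
Verify stationarity: grad f(x*) = H x* + g = (0, 0).
Eigenvalues of H: -2, 0.
H has a zero eigenvalue (singular; negative semidefinite but not definite), so H is neither positive definite, negative definite, nor indefinite. The second-order test alone is inconclusive -> degen.
(Indeed, f is constant along the null direction of H through x*, so x* is not a strict local extremum.)

degen


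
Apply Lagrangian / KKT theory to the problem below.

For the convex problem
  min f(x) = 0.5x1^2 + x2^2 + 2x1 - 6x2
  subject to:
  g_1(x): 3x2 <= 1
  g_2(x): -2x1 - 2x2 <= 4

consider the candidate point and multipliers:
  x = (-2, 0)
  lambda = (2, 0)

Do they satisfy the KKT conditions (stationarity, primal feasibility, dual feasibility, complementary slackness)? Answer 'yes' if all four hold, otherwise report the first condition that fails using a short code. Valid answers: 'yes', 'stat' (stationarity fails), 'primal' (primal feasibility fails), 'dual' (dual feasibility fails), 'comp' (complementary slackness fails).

Gradient of f: grad f(x) = Q x + c = (0, -6)
Constraint values g_i(x) = a_i^T x - b_i:
  g_1((-2, 0)) = -1
  g_2((-2, 0)) = 0
Stationarity residual: grad f(x) + sum_i lambda_i a_i = (0, 0)
  -> stationarity OK
Primal feasibility (all g_i <= 0): OK
Dual feasibility (all lambda_i >= 0): OK
Complementary slackness (lambda_i * g_i(x) = 0 for all i): FAILS

Verdict: the first failing condition is complementary_slackness -> comp.

comp


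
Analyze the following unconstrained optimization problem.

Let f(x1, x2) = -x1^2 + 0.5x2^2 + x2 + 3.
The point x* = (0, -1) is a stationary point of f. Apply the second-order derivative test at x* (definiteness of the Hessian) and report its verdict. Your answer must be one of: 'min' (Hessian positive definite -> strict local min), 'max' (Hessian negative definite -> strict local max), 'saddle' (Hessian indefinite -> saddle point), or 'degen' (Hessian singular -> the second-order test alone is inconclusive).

Compute the Hessian H = grad^2 f:
  H = [[-2, 0], [0, 1]]
Verify stationarity: grad f(x*) = H x* + g = (0, 0).
Eigenvalues of H: -2, 1.
Eigenvalues have mixed signs, so H is indefinite -> x* is a saddle point.

saddle


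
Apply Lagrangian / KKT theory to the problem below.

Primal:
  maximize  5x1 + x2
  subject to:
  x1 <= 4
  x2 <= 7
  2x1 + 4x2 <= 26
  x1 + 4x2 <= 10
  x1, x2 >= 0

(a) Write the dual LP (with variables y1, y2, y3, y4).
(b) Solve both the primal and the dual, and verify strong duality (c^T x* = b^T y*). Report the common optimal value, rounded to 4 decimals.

The standard primal-dual pair for 'max c^T x s.t. A x <= b, x >= 0' is:
  Dual:  min b^T y  s.t.  A^T y >= c,  y >= 0.

So the dual LP is:
  minimize  4y1 + 7y2 + 26y3 + 10y4
  subject to:
    y1 + 2y3 + y4 >= 5
    y2 + 4y3 + 4y4 >= 1
    y1, y2, y3, y4 >= 0

Solving the primal: x* = (4, 1.5).
  primal value c^T x* = 21.5.
Solving the dual: y* = (4.75, 0, 0, 0.25).
  dual value b^T y* = 21.5.
Strong duality: c^T x* = b^T y*. Confirmed.

21.5


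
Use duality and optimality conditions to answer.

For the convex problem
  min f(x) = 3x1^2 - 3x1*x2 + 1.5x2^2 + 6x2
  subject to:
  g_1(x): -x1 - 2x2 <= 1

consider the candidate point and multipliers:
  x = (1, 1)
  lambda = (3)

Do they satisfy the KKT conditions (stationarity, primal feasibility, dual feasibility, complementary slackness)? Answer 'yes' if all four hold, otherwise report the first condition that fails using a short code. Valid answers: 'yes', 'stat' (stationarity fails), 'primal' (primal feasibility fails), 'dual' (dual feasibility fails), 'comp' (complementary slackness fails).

Gradient of f: grad f(x) = Q x + c = (3, 6)
Constraint values g_i(x) = a_i^T x - b_i:
  g_1((1, 1)) = -4
Stationarity residual: grad f(x) + sum_i lambda_i a_i = (0, 0)
  -> stationarity OK
Primal feasibility (all g_i <= 0): OK
Dual feasibility (all lambda_i >= 0): OK
Complementary slackness (lambda_i * g_i(x) = 0 for all i): FAILS

Verdict: the first failing condition is complementary_slackness -> comp.

comp


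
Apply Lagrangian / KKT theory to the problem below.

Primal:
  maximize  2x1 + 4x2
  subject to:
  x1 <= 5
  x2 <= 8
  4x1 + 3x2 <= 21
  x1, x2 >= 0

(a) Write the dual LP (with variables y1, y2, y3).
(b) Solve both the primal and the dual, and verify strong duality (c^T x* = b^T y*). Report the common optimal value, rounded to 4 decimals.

The standard primal-dual pair for 'max c^T x s.t. A x <= b, x >= 0' is:
  Dual:  min b^T y  s.t.  A^T y >= c,  y >= 0.

So the dual LP is:
  minimize  5y1 + 8y2 + 21y3
  subject to:
    y1 + 4y3 >= 2
    y2 + 3y3 >= 4
    y1, y2, y3 >= 0

Solving the primal: x* = (0, 7).
  primal value c^T x* = 28.
Solving the dual: y* = (0, 0, 1.3333).
  dual value b^T y* = 28.
Strong duality: c^T x* = b^T y*. Confirmed.

28
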